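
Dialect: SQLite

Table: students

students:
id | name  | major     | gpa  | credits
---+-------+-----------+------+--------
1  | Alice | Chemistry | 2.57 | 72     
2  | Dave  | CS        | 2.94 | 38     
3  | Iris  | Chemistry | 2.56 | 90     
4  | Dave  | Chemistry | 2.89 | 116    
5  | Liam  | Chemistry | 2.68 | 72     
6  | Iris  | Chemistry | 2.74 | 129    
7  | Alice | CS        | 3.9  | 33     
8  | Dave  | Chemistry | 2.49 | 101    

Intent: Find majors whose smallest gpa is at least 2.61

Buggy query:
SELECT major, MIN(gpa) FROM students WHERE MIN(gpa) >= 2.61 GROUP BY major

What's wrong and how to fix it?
Bug: Aggregates like MIN are computed per group after WHERE runs

Fix: Use HAVING for the per-group MIN condition

Corrected query:
SELECT major, MIN(gpa) FROM students GROUP BY major HAVING MIN(gpa) >= 2.61

Result:
major | MIN(gpa)
------+---------
CS    | 2.94    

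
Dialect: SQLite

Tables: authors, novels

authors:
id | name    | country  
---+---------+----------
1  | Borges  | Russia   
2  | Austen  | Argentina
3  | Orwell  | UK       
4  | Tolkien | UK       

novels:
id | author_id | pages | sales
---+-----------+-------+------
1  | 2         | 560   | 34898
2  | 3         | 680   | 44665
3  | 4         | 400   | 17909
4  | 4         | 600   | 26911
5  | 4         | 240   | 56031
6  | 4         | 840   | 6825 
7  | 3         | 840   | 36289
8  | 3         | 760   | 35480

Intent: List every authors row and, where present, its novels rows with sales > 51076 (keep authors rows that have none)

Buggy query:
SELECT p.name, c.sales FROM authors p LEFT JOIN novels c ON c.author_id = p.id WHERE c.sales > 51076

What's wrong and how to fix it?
Bug: A WHERE condition on the right-hand table after LEFT JOIN drops unmatched parents

Fix: Move the right-table condition into the ON clause so unmatched parents are kept

Corrected query:
SELECT p.name, c.sales FROM authors p LEFT JOIN novels c ON c.author_id = p.id AND c.sales > 51076

Result:
name    | sales
--------+------
Borges  | NULL 
Austen  | NULL 
Orwell  | NULL 
Tolkien | 56031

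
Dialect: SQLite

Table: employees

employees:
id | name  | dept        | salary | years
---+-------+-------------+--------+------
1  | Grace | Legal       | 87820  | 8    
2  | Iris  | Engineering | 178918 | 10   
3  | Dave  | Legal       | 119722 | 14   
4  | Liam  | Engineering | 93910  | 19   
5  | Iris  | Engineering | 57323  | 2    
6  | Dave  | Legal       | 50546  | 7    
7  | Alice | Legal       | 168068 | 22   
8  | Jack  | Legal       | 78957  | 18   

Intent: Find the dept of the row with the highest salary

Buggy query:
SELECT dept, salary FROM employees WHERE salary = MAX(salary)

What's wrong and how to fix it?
Bug: WHERE is evaluated per row; an aggregate over the whole table isn't defined there

Fix: Wrap MAX in a scalar subquery so WHERE compares against a single value

Corrected query:
SELECT dept, salary FROM employees WHERE salary = (SELECT MAX(salary) FROM employees)

Result:
dept        | salary
------------+-------
Engineering | 178918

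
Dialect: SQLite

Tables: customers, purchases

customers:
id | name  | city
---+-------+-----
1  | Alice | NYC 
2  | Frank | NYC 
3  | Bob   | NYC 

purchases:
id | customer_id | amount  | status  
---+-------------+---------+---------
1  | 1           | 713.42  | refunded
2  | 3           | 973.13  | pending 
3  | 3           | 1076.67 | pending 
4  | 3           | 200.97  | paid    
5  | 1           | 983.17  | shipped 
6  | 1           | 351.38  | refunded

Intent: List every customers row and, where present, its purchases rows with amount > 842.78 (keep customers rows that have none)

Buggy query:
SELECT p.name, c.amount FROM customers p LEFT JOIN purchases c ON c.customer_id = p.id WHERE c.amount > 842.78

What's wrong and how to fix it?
Bug: Filtering c.amount in WHERE discards the NULL rows produced by LEFT JOIN, turning it into an inner join

Fix: Put 'c.amount > 842.78' in the JOIN's ON clause instead of WHERE

Corrected query:
SELECT p.name, c.amount FROM customers p LEFT JOIN purchases c ON c.customer_id = p.id AND c.amount > 842.78

Result:
name  | amount 
------+--------
Alice | 983.17 
Frank | NULL   
Bob   | 973.13 
Bob   | 1076.67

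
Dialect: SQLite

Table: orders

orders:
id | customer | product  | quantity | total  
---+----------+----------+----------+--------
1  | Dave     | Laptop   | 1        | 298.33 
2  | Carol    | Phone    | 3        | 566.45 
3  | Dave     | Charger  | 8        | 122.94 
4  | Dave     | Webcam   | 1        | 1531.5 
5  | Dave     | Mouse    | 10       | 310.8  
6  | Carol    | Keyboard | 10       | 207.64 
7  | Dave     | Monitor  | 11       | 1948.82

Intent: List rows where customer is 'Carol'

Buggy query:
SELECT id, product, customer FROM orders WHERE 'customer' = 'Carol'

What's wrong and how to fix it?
Bug: 'customer' in single quotes is a string literal, not the column; the comparison is literal-vs-literal and never true

Fix: Reference the column as customer without single quotes

Corrected query:
SELECT id, product, customer FROM orders WHERE customer = 'Carol'

Result:
id | product  | customer
---+----------+---------
2  | Phone    | Carol   
6  | Keyboard | Carol   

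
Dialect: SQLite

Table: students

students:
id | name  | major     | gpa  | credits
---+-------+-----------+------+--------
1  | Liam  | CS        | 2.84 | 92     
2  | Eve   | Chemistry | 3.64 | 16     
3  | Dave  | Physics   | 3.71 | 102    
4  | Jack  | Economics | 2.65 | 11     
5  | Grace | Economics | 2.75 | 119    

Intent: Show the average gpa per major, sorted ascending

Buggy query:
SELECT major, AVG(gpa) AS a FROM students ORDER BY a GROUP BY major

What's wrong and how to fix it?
Bug: GROUP BY must precede ORDER BY

Fix: Move ORDER BY to the end, after GROUP BY

Corrected query:
SELECT major, AVG(gpa) AS a FROM students GROUP BY major ORDER BY a

Result:
major     | a   
----------+-----
Economics | 2.7 
CS        | 2.84
Chemistry | 3.64
Physics   | 3.71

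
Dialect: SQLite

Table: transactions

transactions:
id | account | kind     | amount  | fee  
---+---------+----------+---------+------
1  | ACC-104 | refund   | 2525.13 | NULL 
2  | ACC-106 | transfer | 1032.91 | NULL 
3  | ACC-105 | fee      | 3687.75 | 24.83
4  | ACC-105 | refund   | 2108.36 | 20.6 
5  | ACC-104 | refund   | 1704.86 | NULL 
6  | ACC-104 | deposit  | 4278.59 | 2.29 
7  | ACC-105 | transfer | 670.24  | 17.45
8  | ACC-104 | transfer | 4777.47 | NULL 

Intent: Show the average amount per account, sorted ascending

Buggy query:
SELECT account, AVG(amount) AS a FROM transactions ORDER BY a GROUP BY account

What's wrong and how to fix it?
Bug: GROUP BY must precede ORDER BY

Fix: Reorder: SELECT … FROM … GROUP BY … ORDER BY …

Corrected query:
SELECT account, AVG(amount) AS a FROM transactions GROUP BY account ORDER BY a

Result:
account | a        
--------+----------
ACC-106 | 1032.91  
ACC-105 | 2155.45  
ACC-104 | 3321.5125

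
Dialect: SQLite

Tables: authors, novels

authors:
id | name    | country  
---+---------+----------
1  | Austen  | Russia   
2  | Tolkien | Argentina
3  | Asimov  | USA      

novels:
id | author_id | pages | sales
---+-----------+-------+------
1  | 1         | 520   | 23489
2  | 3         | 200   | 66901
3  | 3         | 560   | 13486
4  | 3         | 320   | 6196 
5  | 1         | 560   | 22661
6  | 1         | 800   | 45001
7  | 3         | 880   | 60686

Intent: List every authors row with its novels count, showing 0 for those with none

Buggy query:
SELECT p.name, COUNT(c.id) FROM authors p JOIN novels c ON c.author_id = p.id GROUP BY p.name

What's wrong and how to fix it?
Bug: An inner join excludes parents with zero children

Fix: Use LEFT JOIN so parents without children still appear (COUNT(c.id) gives 0)

Corrected query:
SELECT p.name, COUNT(c.id) FROM authors p LEFT JOIN novels c ON c.author_id = p.id GROUP BY p.name

Result:
name    | COUNT(c.id)
--------+------------
Asimov  | 4          
Austen  | 3          
Tolkien | 0          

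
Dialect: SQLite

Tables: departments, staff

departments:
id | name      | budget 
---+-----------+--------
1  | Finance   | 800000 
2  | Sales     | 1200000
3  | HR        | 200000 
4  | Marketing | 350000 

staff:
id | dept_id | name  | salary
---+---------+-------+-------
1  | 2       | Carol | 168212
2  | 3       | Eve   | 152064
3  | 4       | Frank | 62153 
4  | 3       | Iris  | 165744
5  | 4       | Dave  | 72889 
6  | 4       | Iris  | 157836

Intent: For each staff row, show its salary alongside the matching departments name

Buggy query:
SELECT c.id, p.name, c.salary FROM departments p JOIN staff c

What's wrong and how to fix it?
Bug: Missing join condition: each staff row is matched to all departments rows instead of just its own

Fix: Specify the join condition linking the foreign key to the parent id

Corrected query:
SELECT c.id, p.name, c.salary FROM departments p JOIN staff c ON c.dept_id = p.id

Result:
id | name      | salary
---+-----------+-------
1  | Sales     | 168212
2  | HR        | 152064
3  | Marketing | 62153 
4  | HR        | 165744
5  | Marketing | 72889 
6  | Marketing | 157836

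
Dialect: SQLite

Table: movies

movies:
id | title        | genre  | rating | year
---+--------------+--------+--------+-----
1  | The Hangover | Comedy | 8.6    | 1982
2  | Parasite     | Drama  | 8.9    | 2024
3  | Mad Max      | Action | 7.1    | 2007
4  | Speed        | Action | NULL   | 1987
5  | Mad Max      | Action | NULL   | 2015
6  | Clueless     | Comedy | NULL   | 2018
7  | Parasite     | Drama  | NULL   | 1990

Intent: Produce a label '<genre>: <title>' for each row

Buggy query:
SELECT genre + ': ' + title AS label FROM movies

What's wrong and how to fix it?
Bug: '+' is numeric addition; on text columns SQLite converts them to 0 instead of concatenating

Fix: Use the || operator for string concatenation

Corrected query:
SELECT genre || ': ' || title AS label FROM movies

Result:
label               
--------------------
Comedy: The Hangover
Drama: Parasite     
Action: Mad Max     
Action: Speed       
Action: Mad Max     
Comedy: Clueless    
Drama: Parasite     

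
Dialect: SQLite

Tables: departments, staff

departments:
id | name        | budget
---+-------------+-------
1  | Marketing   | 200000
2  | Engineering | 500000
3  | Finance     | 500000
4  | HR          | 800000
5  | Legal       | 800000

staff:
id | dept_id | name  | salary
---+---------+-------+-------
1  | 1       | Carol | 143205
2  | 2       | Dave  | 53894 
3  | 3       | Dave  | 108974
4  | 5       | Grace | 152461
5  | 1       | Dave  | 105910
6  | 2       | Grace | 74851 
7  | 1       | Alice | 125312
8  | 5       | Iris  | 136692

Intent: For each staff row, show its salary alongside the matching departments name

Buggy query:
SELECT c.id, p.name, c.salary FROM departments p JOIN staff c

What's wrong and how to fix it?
Bug: JOIN with no ON clause produces a cartesian product; every staff row pairs with every departments row

Fix: Add ON c.dept_id = p.id to the JOIN

Corrected query:
SELECT c.id, p.name, c.salary FROM departments p JOIN staff c ON c.dept_id = p.id

Result:
id | name        | salary
---+-------------+-------
1  | Marketing   | 143205
2  | Engineering | 53894 
3  | Finance     | 108974
4  | Legal       | 152461
5  | Marketing   | 105910
6  | Engineering | 74851 
7  | Marketing   | 125312
8  | Legal       | 136692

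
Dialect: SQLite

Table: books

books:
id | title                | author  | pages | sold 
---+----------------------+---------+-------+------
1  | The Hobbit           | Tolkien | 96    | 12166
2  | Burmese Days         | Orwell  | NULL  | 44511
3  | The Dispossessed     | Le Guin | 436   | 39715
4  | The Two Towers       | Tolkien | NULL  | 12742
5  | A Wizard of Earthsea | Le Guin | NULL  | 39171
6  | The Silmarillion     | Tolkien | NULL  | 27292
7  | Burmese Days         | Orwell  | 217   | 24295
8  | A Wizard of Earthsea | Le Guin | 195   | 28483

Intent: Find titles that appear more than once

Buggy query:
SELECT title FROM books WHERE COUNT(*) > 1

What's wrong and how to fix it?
Bug: COUNT(*) is an aggregate and cannot be used in WHERE

Fix: GROUP BY title, then filter groups with HAVING COUNT(*) > 1

Corrected query:
SELECT title FROM books GROUP BY title HAVING COUNT(*) > 1

Result:
title               
--------------------
A Wizard of Earthsea
Burmese Days        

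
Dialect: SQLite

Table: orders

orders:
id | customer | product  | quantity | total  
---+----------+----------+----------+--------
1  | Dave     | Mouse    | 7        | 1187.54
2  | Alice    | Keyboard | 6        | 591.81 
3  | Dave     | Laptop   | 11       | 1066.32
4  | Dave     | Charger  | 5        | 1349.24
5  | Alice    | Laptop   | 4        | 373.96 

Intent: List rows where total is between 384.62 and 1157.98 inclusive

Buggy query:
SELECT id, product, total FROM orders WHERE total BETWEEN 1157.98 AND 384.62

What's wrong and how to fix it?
Bug: BETWEEN expects the lower bound first; with 1157.98 AND 384.62 the range is empty

Fix: Swap the bounds so the smaller value comes first

Corrected query:
SELECT id, product, total FROM orders WHERE total BETWEEN 384.62 AND 1157.98

Result:
id | product  | total  
---+----------+--------
2  | Keyboard | 591.81 
3  | Laptop   | 1066.32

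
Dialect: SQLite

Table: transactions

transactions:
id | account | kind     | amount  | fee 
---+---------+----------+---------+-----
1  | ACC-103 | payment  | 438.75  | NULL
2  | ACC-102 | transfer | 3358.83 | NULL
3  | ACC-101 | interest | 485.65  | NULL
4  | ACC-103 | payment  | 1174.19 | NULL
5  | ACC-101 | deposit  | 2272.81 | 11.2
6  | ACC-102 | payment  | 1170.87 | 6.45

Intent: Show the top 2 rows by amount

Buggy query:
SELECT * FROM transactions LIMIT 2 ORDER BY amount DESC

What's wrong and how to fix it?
Bug: ORDER BY cannot follow LIMIT; LIMIT is the final clause

Fix: Swap the clauses: ORDER BY first, then LIMIT

Corrected query:
SELECT * FROM transactions ORDER BY amount DESC LIMIT 2

Result:
id | account | kind     | amount  | fee 
---+---------+----------+---------+-----
2  | ACC-102 | transfer | 3358.83 | NULL
5  | ACC-101 | deposit  | 2272.81 | 11.2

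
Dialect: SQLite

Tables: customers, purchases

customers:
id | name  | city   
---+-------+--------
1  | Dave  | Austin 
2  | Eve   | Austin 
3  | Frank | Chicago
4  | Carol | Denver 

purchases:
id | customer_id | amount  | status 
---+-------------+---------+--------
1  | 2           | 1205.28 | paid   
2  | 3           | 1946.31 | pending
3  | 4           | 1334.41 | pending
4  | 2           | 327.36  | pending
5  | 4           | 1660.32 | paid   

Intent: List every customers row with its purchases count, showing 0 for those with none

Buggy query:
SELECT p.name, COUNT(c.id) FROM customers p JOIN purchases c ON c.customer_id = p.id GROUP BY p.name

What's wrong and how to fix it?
Bug: An inner join excludes parents with zero children

Fix: Switch to LEFT JOIN to retain unmatched parent rows

Corrected query:
SELECT p.name, COUNT(c.id) FROM customers p LEFT JOIN purchases c ON c.customer_id = p.id GROUP BY p.name

Result:
name  | COUNT(c.id)
------+------------
Carol | 2          
Dave  | 0          
Eve   | 2          
Frank | 1          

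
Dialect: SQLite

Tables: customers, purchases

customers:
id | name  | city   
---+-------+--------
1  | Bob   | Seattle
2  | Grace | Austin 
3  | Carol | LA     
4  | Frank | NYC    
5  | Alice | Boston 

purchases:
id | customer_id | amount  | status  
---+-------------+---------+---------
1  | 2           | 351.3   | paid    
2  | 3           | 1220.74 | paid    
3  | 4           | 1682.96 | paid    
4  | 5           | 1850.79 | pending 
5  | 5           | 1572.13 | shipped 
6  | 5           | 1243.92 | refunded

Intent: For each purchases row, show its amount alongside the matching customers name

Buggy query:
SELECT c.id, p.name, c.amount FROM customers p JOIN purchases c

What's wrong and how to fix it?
Bug: Missing join condition: each purchases row is matched to all customers rows instead of just its own

Fix: Specify the join condition linking the foreign key to the parent id

Corrected query:
SELECT c.id, p.name, c.amount FROM customers p JOIN purchases c ON c.customer_id = p.id

Result:
id | name  | amount 
---+-------+--------
1  | Grace | 351.3  
2  | Carol | 1220.74
3  | Frank | 1682.96
4  | Alice | 1850.79
5  | Alice | 1572.13
6  | Alice | 1243.92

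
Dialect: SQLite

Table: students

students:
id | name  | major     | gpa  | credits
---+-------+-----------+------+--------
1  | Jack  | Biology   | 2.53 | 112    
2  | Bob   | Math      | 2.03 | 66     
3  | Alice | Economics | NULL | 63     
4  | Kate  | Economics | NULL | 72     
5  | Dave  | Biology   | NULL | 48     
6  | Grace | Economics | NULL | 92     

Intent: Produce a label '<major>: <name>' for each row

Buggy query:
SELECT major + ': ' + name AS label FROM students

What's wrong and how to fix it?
Bug: SQLite uses || for string concatenation; + coerces text to numbers (yielding 0)

Fix: Use the || operator for string concatenation

Corrected query:
SELECT major || ': ' || name AS label FROM students

Result:
label           
----------------
Biology: Jack   
Math: Bob       
Economics: Alice
Economics: Kate 
Biology: Dave   
Economics: Grace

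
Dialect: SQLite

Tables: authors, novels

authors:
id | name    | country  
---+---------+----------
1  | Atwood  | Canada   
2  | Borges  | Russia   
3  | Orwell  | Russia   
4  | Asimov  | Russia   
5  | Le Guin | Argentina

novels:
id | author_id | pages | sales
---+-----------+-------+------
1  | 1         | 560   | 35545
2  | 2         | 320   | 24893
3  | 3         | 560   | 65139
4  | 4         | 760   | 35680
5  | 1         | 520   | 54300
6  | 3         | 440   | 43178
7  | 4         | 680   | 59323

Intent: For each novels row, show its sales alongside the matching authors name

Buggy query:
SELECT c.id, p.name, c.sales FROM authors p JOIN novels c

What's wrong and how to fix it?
Bug: Missing join condition: each novels row is matched to all authors rows instead of just its own

Fix: Add ON c.author_id = p.id to the JOIN

Corrected query:
SELECT c.id, p.name, c.sales FROM authors p JOIN novels c ON c.author_id = p.id

Result:
id | name   | sales
---+--------+------
1  | Atwood | 35545
2  | Borges | 24893
3  | Orwell | 65139
4  | Asimov | 35680
5  | Atwood | 54300
6  | Orwell | 43178
7  | Asimov | 59323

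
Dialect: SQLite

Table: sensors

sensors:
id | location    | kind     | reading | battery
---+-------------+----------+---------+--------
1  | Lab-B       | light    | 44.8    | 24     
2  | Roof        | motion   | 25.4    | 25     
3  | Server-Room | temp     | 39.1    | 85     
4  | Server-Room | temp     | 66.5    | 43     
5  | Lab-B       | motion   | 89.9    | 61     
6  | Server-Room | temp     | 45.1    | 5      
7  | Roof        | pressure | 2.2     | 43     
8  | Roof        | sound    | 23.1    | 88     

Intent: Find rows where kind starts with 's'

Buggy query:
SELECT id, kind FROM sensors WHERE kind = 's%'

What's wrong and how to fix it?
Bug: Wildcards only work with LIKE; '=' treats '%' as a literal character

Fix: Replace '=' with LIKE so 's%' is treated as a pattern

Corrected query:
SELECT id, kind FROM sensors WHERE kind LIKE 's%'

Result:
id | kind 
---+------
8  | sound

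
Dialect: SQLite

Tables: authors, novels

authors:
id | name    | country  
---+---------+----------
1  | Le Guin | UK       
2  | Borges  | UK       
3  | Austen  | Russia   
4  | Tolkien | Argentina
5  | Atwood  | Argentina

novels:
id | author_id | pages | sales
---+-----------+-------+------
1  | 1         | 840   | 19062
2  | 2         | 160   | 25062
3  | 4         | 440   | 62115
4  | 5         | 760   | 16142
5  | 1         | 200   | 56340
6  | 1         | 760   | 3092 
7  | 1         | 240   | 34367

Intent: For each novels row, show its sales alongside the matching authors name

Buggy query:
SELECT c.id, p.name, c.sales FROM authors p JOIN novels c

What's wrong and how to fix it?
Bug: Missing join condition: each novels row is matched to all authors rows instead of just its own

Fix: Specify the join condition linking the foreign key to the parent id

Corrected query:
SELECT c.id, p.name, c.sales FROM authors p JOIN novels c ON c.author_id = p.id

Result:
id | name    | sales
---+---------+------
1  | Le Guin | 19062
2  | Borges  | 25062
3  | Tolkien | 62115
4  | Atwood  | 16142
5  | Le Guin | 56340
6  | Le Guin | 3092 
7  | Le Guin | 34367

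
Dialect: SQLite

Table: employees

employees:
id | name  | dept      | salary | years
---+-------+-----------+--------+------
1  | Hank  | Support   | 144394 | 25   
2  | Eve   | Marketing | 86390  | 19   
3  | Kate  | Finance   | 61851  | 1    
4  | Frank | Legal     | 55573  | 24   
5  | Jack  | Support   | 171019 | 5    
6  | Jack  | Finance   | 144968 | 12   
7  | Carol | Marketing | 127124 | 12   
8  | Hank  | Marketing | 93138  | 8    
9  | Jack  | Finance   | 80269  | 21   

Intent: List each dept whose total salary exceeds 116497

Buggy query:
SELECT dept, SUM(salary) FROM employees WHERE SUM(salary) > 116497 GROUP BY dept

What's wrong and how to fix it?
Bug: WHERE runs before GROUP BY, so aggregates aren't available there

Fix: Use HAVING (which filters groups after aggregation) instead of WHERE

Corrected query:
SELECT dept, SUM(salary) FROM employees GROUP BY dept HAVING SUM(salary) > 116497

Result:
dept      | SUM(salary)
----------+------------
Finance   | 287088     
Marketing | 306652     
Support   | 315413     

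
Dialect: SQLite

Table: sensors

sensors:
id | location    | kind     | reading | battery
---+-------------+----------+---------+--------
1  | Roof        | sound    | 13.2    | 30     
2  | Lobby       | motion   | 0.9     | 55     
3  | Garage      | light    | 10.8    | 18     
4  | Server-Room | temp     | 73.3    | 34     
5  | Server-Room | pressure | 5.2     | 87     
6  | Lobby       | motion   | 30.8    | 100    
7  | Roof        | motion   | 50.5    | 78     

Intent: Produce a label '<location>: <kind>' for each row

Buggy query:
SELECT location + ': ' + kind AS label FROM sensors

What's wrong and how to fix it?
Bug: '+' is numeric addition; on text columns SQLite converts them to 0 instead of concatenating

Fix: Use the || operator for string concatenation

Corrected query:
SELECT location || ': ' || kind AS label FROM sensors

Result:
label                
---------------------
Roof: sound          
Lobby: motion        
Garage: light        
Server-Room: temp    
Server-Room: pressure
Lobby: motion        
Roof: motion         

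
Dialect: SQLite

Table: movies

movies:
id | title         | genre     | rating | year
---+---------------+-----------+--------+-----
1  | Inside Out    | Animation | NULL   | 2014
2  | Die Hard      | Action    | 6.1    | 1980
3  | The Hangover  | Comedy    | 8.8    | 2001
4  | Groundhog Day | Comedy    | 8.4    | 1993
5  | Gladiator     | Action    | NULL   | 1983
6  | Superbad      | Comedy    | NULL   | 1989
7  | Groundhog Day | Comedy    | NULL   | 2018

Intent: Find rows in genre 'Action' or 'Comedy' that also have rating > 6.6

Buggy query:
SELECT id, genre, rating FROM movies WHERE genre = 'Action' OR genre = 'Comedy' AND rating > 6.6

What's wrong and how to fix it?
Bug: AND binds tighter than OR, so this parses as genre = 'Action' OR (genre = 'Comedy' AND rating > 6.6)

Fix: Group the OR with parentheses (or use IN), then AND the threshold

Corrected query:
SELECT id, genre, rating FROM movies WHERE (genre = 'Action' OR genre = 'Comedy') AND rating > 6.6

Result:
id | genre  | rating
---+--------+-------
3  | Comedy | 8.8   
4  | Comedy | 8.4   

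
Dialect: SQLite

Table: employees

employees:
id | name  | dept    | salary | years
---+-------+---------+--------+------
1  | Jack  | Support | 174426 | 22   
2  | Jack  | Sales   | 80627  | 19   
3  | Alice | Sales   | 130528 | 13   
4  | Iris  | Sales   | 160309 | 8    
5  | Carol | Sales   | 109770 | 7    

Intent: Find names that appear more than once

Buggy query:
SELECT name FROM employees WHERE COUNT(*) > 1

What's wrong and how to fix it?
Bug: COUNT(*) is an aggregate and cannot be used in WHERE

Fix: GROUP BY name, then filter groups with HAVING COUNT(*) > 1

Corrected query:
SELECT name FROM employees GROUP BY name HAVING COUNT(*) > 1

Result:
name
----
Jack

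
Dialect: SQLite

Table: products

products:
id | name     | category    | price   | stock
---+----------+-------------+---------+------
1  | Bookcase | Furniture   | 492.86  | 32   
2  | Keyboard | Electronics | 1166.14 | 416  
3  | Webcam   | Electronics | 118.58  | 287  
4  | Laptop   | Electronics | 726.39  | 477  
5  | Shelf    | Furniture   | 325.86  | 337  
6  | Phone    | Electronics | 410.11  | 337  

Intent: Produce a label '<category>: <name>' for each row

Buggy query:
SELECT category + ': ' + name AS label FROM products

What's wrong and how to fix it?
Bug: '+' is numeric addition; on text columns SQLite converts them to 0 instead of concatenating

Fix: Use the || operator for string concatenation

Corrected query:
SELECT category || ': ' || name AS label FROM products

Result:
label                
---------------------
Furniture: Bookcase  
Electronics: Keyboard
Electronics: Webcam  
Electronics: Laptop  
Furniture: Shelf     
Electronics: Phone   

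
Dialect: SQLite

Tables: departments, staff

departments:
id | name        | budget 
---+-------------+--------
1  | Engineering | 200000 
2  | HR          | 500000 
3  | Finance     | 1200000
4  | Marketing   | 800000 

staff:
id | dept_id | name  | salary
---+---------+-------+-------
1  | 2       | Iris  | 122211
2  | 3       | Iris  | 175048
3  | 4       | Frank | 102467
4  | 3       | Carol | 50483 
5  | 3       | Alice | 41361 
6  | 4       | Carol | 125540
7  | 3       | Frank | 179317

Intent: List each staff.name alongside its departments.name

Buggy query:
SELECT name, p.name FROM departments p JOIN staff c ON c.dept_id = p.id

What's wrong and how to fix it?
Bug: 'name' exists in both joined tables, so the database can't tell which one is meant

Fix: Prefix ambiguous columns with the table alias

Corrected query:
SELECT c.name, p.name FROM departments p JOIN staff c ON c.dept_id = p.id

Result:
name  | name     
------+----------
Iris  | HR       
Iris  | Finance  
Frank | Marketing
Carol | Finance  
Alice | Finance  
Carol | Marketing
Frank | Finance  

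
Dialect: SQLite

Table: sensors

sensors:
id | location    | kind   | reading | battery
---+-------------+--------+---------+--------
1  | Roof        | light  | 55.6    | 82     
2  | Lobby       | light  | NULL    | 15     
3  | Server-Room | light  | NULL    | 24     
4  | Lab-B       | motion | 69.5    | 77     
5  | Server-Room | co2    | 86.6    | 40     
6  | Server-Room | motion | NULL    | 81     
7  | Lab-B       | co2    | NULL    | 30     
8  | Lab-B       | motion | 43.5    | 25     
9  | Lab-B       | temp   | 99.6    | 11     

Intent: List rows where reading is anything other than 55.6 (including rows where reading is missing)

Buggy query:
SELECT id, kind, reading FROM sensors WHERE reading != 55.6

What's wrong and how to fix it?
Bug: 'reading != 55.6' is unknown when reading is NULL, so NULL rows are silently excluded

Fix: Handle NULL separately with IS NULL alongside the inequality

Corrected query:
SELECT id, kind, reading FROM sensors WHERE reading != 55.6 OR reading IS NULL

Result:
id | kind   | reading
---+--------+--------
2  | light  | NULL   
3  | light  | NULL   
4  | motion | 69.5   
5  | co2    | 86.6   
6  | motion | NULL   
7  | co2    | NULL   
8  | motion | 43.5   
9  | temp   | 99.6   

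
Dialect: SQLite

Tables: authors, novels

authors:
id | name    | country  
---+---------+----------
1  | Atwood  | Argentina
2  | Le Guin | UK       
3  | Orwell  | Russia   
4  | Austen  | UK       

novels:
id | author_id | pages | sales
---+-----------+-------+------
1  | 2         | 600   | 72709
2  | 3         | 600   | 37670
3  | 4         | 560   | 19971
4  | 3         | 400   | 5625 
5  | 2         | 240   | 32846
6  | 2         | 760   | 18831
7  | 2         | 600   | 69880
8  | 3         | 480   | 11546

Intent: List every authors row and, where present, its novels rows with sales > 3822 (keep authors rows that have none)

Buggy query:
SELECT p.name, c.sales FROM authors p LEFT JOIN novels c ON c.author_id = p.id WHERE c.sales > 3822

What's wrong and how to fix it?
Bug: Filtering c.sales in WHERE discards the NULL rows produced by LEFT JOIN, turning it into an inner join

Fix: Put 'c.sales > 3822' in the JOIN's ON clause instead of WHERE

Corrected query:
SELECT p.name, c.sales FROM authors p LEFT JOIN novels c ON c.author_id = p.id AND c.sales > 3822

Result:
name    | sales
--------+------
Atwood  | NULL 
Le Guin | 18831
Le Guin | 32846
Le Guin | 69880
Le Guin | 72709
Orwell  | 5625 
Orwell  | 11546
Orwell  | 37670
Austen  | 19971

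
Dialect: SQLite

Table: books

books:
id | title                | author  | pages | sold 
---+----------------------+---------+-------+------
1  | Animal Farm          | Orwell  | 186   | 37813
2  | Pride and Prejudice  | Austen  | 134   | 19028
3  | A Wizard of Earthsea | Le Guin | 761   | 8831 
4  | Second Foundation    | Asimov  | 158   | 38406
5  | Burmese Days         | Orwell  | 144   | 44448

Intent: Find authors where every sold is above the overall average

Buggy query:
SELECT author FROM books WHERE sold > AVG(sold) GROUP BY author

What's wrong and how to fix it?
Bug: AVG() is an aggregate; it can't sit directly in WHERE

Fix: Compute the overall average in a scalar subquery and compare each group's MIN against it in HAVING

Corrected query:
SELECT author FROM books GROUP BY author HAVING MIN(sold) > (SELECT AVG(sold) FROM books)

Result:
author
------
Asimov
Orwell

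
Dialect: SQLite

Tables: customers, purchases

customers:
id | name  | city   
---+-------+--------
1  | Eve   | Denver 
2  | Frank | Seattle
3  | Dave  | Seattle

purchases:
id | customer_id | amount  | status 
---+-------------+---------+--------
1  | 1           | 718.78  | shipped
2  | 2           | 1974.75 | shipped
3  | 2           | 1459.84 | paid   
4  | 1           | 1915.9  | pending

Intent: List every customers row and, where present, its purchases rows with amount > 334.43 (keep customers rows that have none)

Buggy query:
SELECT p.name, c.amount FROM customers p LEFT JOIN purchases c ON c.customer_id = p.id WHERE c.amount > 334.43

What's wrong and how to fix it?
Bug: Filtering c.amount in WHERE discards the NULL rows produced by LEFT JOIN, turning it into an inner join

Fix: Move the right-table condition into the ON clause so unmatched parents are kept

Corrected query:
SELECT p.name, c.amount FROM customers p LEFT JOIN purchases c ON c.customer_id = p.id AND c.amount > 334.43

Result:
name  | amount 
------+--------
Eve   | 718.78 
Eve   | 1915.9 
Frank | 1459.84
Frank | 1974.75
Dave  | NULL   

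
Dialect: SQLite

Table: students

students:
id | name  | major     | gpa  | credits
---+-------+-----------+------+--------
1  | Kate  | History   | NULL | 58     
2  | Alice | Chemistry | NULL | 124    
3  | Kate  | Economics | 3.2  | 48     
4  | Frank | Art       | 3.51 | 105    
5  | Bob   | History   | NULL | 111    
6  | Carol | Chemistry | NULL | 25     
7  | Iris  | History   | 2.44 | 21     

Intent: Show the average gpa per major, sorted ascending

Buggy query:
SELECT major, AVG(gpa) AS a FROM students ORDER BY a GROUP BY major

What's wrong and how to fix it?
Bug: GROUP BY must precede ORDER BY

Fix: Move ORDER BY to the end, after GROUP BY

Corrected query:
SELECT major, AVG(gpa) AS a FROM students GROUP BY major ORDER BY a

Result:
major     | a   
----------+-----
Chemistry | NULL
History   | 2.44
Economics | 3.2 
Art       | 3.51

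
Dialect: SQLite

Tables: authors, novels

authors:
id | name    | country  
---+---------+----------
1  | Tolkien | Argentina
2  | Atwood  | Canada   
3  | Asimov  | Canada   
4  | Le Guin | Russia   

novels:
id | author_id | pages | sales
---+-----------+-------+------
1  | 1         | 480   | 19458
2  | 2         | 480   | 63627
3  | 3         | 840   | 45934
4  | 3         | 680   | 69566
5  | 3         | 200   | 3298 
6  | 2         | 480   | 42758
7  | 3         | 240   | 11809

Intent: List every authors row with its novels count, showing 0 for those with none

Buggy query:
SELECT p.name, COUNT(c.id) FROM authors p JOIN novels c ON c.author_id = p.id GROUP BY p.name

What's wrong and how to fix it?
Bug: INNER JOIN drops authors rows that have no matching novels rows

Fix: Switch to LEFT JOIN to retain unmatched parent rows

Corrected query:
SELECT p.name, COUNT(c.id) FROM authors p LEFT JOIN novels c ON c.author_id = p.id GROUP BY p.name

Result:
name    | COUNT(c.id)
--------+------------
Asimov  | 4          
Atwood  | 2          
Le Guin | 0          
Tolkien | 1          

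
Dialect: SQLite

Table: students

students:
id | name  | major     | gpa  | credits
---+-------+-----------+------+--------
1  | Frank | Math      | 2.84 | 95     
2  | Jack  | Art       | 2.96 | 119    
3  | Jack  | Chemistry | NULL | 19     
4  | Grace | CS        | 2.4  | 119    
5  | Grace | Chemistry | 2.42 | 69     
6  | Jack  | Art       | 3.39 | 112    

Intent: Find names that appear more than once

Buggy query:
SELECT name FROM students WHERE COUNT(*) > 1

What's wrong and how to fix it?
Bug: WHERE can't reference COUNT(*); aggregates are computed after WHERE

Fix: GROUP BY name, then filter groups with HAVING COUNT(*) > 1

Corrected query:
SELECT name FROM students GROUP BY name HAVING COUNT(*) > 1

Result:
name 
-----
Grace
Jack 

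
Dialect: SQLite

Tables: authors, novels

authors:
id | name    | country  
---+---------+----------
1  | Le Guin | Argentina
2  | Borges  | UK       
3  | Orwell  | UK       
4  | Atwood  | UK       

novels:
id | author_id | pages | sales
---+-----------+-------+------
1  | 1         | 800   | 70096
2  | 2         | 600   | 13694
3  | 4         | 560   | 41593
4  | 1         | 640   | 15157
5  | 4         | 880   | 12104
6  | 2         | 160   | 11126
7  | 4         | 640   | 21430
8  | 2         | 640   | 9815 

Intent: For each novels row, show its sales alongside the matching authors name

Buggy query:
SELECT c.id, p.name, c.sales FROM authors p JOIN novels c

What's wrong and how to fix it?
Bug: Missing join condition: each novels row is matched to all authors rows instead of just its own

Fix: Add ON c.author_id = p.id to the JOIN

Corrected query:
SELECT c.id, p.name, c.sales FROM authors p JOIN novels c ON c.author_id = p.id

Result:
id | name    | sales
---+---------+------
1  | Le Guin | 70096
2  | Borges  | 13694
3  | Atwood  | 41593
4  | Le Guin | 15157
5  | Atwood  | 12104
6  | Borges  | 11126
7  | Atwood  | 21430
8  | Borges  | 9815 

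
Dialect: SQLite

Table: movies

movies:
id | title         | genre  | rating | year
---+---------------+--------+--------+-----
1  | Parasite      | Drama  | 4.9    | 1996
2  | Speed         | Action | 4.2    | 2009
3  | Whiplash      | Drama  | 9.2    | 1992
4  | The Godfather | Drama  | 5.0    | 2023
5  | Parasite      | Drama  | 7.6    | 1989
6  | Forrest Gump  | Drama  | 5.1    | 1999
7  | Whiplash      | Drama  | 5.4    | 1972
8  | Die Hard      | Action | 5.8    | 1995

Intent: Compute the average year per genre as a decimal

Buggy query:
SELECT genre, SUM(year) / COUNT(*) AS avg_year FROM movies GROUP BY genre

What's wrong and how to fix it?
Bug: SUM(year) and COUNT(*) are both integers; the division truncates the fractional part

Fix: Multiply by 1.0 (or CAST to REAL) to force floating-point division

Corrected query:
SELECT genre, SUM(year) * 1.0 / COUNT(*) AS avg_year FROM movies GROUP BY genre

Result:
genre  | avg_year   
-------+------------
Action | 2002       
Drama  | 1995.166667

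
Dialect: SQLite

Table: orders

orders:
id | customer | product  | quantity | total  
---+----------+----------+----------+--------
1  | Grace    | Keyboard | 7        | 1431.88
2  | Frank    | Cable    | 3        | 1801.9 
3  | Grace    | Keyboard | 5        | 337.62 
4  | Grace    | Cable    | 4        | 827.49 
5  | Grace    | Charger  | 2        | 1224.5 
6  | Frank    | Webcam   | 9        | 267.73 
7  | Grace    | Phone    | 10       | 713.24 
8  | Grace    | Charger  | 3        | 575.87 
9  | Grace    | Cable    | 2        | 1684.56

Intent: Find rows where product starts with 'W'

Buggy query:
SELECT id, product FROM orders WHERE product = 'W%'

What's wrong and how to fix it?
Bug: Wildcards only work with LIKE; '=' treats '%' as a literal character

Fix: Use LIKE for wildcard pattern matching

Corrected query:
SELECT id, product FROM orders WHERE product LIKE 'W%'

Result:
id | product
---+--------
6  | Webcam 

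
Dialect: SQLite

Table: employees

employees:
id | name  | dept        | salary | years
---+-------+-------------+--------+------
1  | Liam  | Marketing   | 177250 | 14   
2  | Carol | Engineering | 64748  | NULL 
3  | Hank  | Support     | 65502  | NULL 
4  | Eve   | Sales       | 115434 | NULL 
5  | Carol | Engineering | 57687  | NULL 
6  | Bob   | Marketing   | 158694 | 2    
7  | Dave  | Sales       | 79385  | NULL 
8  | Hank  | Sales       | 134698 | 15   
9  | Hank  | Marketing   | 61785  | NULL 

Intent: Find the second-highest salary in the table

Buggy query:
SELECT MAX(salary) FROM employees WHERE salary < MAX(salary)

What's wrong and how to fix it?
Bug: The inner MAX is an aggregate inside WHERE, which is not allowed

Fix: Compute the overall MAX in a subquery, then take MAX of rows below it

Corrected query:
SELECT MAX(salary) FROM employees WHERE salary < (SELECT MAX(salary) FROM employees)

Result:
MAX(salary)
-----------
158694     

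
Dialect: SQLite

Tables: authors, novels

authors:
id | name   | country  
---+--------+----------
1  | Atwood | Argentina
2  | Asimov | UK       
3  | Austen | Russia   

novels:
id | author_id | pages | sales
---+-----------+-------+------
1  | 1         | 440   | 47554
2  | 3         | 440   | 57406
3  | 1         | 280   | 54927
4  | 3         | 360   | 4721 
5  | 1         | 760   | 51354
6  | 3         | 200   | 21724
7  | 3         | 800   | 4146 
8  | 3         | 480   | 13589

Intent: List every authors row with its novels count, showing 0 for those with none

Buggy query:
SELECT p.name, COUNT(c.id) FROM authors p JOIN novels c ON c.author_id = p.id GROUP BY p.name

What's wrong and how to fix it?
Bug: An inner join excludes parents with zero children

Fix: Use LEFT JOIN so parents without children still appear (COUNT(c.id) gives 0)

Corrected query:
SELECT p.name, COUNT(c.id) FROM authors p LEFT JOIN novels c ON c.author_id = p.id GROUP BY p.name

Result:
name   | COUNT(c.id)
-------+------------
Asimov | 0          
Atwood | 3          
Austen | 5          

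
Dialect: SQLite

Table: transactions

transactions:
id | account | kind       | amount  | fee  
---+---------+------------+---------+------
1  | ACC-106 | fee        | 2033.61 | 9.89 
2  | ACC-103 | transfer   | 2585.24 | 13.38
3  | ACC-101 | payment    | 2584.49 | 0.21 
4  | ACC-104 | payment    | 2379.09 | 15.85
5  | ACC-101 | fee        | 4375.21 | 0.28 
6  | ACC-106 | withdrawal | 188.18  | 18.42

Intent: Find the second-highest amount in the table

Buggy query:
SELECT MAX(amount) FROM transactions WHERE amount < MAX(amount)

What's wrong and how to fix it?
Bug: The inner MAX is an aggregate inside WHERE, which is not allowed

Fix: Compute the overall MAX in a subquery, then take MAX of rows below it

Corrected query:
SELECT MAX(amount) FROM transactions WHERE amount < (SELECT MAX(amount) FROM transactions)

Result:
MAX(amount)
-----------
2585.24    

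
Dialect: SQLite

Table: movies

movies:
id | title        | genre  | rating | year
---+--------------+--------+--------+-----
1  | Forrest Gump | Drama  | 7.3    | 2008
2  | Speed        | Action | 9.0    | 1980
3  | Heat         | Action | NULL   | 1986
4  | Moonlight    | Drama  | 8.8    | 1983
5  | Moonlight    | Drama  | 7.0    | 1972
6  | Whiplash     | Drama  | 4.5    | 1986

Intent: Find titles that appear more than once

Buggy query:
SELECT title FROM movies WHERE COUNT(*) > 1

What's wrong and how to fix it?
Bug: COUNT(*) is an aggregate and cannot be used in WHERE

Fix: GROUP BY title, then filter groups with HAVING COUNT(*) > 1

Corrected query:
SELECT title FROM movies GROUP BY title HAVING COUNT(*) > 1

Result:
title    
---------
Moonlight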